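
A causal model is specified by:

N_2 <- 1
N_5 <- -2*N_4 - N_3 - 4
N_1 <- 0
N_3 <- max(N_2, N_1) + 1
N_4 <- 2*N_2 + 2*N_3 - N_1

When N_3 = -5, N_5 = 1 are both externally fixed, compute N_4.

The joint intervention fixes N_3 = -5, N_5 = 1, removing each variable's own equation.
N_4 = 2*N_2 + 2*N_3 - N_1  [with N_2=1, N_3=-5, N_1=0]  = -8

-8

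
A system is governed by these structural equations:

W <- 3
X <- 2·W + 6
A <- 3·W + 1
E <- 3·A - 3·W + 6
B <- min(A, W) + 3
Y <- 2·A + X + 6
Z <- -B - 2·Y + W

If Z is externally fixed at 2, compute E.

Under do(Z=2), the mechanism Z <- -B - 2·Y + W is discarded; Z is fixed at 2.
Since E is not a descendant of the intervened variable, it is unaffected.
A = 3·W + 1  [with W=3]  = 10
E = 3·A - 3·W + 6  [with A=10, W=3]  = 27

27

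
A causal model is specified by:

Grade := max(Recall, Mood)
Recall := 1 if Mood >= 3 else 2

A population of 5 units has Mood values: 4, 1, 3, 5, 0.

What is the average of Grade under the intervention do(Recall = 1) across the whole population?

2.8

Under do(Recall=1), Recall's equation is replaced by Recall=1 for every unit. Per-unit Grade: 4, 1, 3, 5, 1. Mean = 2.8.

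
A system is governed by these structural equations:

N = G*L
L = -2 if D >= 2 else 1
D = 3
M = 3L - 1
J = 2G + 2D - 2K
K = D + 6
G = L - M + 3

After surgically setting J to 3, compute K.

do(J=3) replaces the equation J = 2G + 2D - 2K with the constant J = 3.
No directed path runs from J to K, so K keeps its natural value.
K = D + 6  [with D=3]  = 9

9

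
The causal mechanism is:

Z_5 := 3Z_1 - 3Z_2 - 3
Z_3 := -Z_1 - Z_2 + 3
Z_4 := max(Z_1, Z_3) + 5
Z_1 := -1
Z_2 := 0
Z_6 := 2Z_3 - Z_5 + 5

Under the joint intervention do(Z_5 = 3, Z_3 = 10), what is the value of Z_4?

15

Under do(Z_5 = 3, Z_3 = 10), each intervened variable's structural equation is replaced by its fixed value.
Z_4 = max(Z_1, Z_3) + 5  [with Z_1=-1, Z_3=10]  = 15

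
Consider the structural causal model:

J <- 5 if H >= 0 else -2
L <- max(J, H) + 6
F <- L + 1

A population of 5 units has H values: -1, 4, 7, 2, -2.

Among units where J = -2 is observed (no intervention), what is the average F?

5.5

Observing J=-2 restricts to units where J's equation naturally yields -2: H ∈ {-1, -2}. In that subpopulation F = 6, 5, mean 5.5.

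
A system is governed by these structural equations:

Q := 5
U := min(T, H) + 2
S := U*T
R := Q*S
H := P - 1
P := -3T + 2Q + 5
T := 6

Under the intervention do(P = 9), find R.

240

The intervention breaks the incoming arrows to P: P := -3T + 2Q + 5 no longer applies, and P = 9.
H = P - 1  [with P=9]  = 8
U = min(T, H) + 2  [with T=6, H=8]  = 8
S = U*T  [with U=8, T=6]  = 48
R = Q*S  [with Q=5, S=48]  = 240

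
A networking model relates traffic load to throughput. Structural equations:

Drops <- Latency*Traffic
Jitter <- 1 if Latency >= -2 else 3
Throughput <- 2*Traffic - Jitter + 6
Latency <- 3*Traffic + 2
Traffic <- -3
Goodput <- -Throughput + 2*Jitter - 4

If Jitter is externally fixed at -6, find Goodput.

Under do(Jitter=-6), the mechanism Jitter <- 1 if Latency >= -2 else 3 is discarded; Jitter is fixed at -6.
Throughput = 2*Traffic - Jitter + 6  [with Traffic=-3, Jitter=-6]  = 6
Goodput = -Throughput + 2*Jitter - 4  [with Throughput=6, Jitter=-6]  = -22

-22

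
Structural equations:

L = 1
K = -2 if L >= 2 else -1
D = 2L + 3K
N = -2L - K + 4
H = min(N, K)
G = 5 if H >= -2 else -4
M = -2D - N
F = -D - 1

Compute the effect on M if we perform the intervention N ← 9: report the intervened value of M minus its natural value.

The intervention breaks the incoming arrows to N: N = -2L - K + 4 no longer applies, and N = 9.
K = -2 if L >= 2 else -1  [with L=1]  = -1
D = 2L + 3K  [with L=1, K=-1]  = -1
M = -2D - N  [with D=-1, N=9]  = -7
Without intervention: K = -2 if L >= 2 else -1  [with L=1]  = -1; D = 2L + 3K  [with L=1, K=-1]  = -1; N = -2L - K + 4  [with L=1, K=-1]  = 3; M = -2D - N  [with D=-1, N=3]  = -1.
Change = -7 − (-1) = -6.

-6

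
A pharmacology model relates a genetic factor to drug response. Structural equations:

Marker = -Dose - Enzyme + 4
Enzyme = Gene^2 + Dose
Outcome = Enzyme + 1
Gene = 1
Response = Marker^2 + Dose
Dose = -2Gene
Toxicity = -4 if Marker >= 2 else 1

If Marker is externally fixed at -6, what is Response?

34

Intervening sets Marker = -6 and removes its equation (Marker = -Dose - Enzyme + 4).
Dose = -2Gene  [with Gene=1]  = -2
Response = Marker^2 + Dose  [with Marker=-6, Dose=-2]  = 34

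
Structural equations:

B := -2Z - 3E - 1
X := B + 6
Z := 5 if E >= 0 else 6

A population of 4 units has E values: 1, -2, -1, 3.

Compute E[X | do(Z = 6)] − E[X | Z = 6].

The intervention sets Z=6 in all 4 units regardless of E. Recomputing X per unit gives -10, -1, -4, -16; average -7.75.
Observing Z=6 restricts to units where Z's equation naturally yields 6: E ∈ {-2, -1}. In that subpopulation X = -1, -4, mean -2.5.
Difference = -7.75 − (-2.5) = -5.25.

-5.25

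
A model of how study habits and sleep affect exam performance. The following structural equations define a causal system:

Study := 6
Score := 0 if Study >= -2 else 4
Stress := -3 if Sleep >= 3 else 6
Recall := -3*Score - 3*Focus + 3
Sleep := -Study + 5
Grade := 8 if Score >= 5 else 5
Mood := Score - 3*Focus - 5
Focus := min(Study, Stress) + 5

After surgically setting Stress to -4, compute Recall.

0

The intervention breaks the incoming arrows to Stress: Stress := -3 if Sleep >= 3 else 6 no longer applies, and Stress = -4.
Focus = min(Study, Stress) + 5  [with Study=6, Stress=-4]  = 1
Score = 0 if Study >= -2 else 4  [with Study=6]  = 0
Recall = -3*Score - 3*Focus + 3  [with Score=0, Focus=1]  = 0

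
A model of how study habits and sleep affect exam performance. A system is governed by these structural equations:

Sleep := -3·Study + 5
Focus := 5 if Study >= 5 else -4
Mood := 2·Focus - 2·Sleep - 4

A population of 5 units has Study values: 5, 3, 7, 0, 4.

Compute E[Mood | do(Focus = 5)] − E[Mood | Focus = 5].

Every unit gets Focus=5 under the intervention. Mood values become 26, 14, 38, -4, 20; E[Mood|do(Focus=5)] = 18.8.
Conditioning on Focus=5 selects the 2 unit(s) with Study ∈ {5, 7}. Their Mood values: 26, 38. Mean = 32.
Difference = 18.8 − 32 = -13.2.

-13.2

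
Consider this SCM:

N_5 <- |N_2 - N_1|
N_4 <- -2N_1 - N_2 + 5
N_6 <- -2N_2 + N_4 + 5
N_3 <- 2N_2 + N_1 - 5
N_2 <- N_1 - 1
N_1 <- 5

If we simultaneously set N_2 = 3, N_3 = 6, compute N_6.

-9

Under do(N_2 = 3, N_3 = 6), each intervened variable's structural equation is replaced by its fixed value.
N_4 = -2N_1 - N_2 + 5  [with N_1=5, N_2=3]  = -8
N_6 = -2N_2 + N_4 + 5  [with N_2=3, N_4=-8]  = -9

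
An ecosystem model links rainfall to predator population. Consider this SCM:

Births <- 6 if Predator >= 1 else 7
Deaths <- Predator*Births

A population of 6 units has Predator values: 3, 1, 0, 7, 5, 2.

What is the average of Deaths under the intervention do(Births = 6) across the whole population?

Under do(Births=6), Births's equation is replaced by Births=6 for every unit. Per-unit Deaths: 18, 6, 0, 42, 30, 12. Mean = 18.

18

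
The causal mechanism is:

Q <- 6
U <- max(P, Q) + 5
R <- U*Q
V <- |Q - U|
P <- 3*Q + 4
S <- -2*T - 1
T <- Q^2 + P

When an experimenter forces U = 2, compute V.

The intervention breaks the incoming arrows to U: U <- max(P, Q) + 5 no longer applies, and U = 2.
V = |Q - U|  [with Q=6, U=2]  = 4

4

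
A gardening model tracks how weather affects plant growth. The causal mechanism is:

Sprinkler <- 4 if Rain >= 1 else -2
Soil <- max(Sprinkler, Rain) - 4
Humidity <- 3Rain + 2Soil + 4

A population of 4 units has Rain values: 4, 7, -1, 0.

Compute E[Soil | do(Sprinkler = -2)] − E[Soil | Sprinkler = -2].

3

Under do(Sprinkler=-2), Sprinkler's equation is replaced by Sprinkler=-2 for every unit. Per-unit Soil: 0, 3, -5, -4. Mean = -1.5.
E[Soil|Sprinkler=-2] averages over only the 2 units with Sprinkler=-2 (Rain = -1, 0): Soil = -5, -4, mean -4.5.
Difference = -1.5 − (-4.5) = 3.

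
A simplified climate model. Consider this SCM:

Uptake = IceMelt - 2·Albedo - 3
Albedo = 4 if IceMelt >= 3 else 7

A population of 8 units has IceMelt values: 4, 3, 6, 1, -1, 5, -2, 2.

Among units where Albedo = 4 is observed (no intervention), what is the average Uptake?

E[Uptake|Albedo=4] averages over only the 4 units with Albedo=4 (IceMelt = 4, 3, 6, 5): Uptake = -7, -8, -5, -6, mean -6.5.

-6.5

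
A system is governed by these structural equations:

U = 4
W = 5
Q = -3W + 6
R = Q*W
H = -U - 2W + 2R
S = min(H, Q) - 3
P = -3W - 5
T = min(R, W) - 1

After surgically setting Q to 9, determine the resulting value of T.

4

The intervention breaks the incoming arrows to Q: Q = -3W + 6 no longer applies, and Q = 9.
R = Q*W  [with Q=9, W=5]  = 45
T = min(R, W) - 1  [with R=45, W=5]  = 4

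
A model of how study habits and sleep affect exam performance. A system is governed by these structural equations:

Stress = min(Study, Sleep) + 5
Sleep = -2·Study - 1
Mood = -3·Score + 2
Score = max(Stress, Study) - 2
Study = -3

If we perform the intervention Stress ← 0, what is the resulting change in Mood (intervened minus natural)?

6

do(Stress=0) replaces the equation Stress = min(Study, Sleep) + 5 with the constant Stress = 0.
Score = max(Stress, Study) - 2  [with Stress=0, Study=-3]  = -2
Mood = -3·Score + 2  [with Score=-2]  = 8
Without intervention: Sleep = -2·Study - 1  [with Study=-3]  = 5; Stress = min(Study, Sleep) + 5  [with Study=-3, Sleep=5]  = 2; Score = max(Stress, Study) - 2  [with Stress=2, Study=-3]  = 0; Mood = -3·Score + 2  [with Score=0]  = 2.
Change = 8 − 2 = 6.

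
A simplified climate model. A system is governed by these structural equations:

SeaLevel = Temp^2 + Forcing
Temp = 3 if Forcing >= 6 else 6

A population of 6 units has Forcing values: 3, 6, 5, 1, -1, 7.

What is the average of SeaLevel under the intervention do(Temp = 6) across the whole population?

Under do(Temp=6), Temp's equation is replaced by Temp=6 for every unit. Per-unit SeaLevel: 39, 42, 41, 37, 35, 43. Mean = 39.5.

39.5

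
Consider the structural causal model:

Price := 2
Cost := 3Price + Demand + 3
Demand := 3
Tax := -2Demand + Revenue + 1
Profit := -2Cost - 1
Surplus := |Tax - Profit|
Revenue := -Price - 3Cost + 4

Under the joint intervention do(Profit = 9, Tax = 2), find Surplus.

7

Setting Profit = 9, Tax = 2 by intervention discards those variables' equations.
Surplus = |Tax - Profit|  [with Tax=2, Profit=9]  = 7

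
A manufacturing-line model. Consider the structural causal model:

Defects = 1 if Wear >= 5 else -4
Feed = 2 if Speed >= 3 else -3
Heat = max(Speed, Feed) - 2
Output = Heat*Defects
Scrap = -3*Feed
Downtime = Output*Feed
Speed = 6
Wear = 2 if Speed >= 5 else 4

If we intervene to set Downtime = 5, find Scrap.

The intervention breaks the incoming arrows to Downtime: Downtime = Output*Feed no longer applies, and Downtime = 5.
Scrap is not downstream of the intervention, so its value is determined by the original equations.
Feed = 2 if Speed >= 3 else -3  [with Speed=6]  = 2
Scrap = -3*Feed  [with Feed=2]  = -6

-6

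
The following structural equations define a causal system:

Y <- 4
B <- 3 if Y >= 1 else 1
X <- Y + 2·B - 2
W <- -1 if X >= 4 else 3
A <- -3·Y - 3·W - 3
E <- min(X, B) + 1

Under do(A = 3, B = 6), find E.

The joint intervention fixes A = 3, B = 6, removing each variable's own equation.
X = Y + 2·B - 2  [with Y=4, B=6]  = 14
E = min(X, B) + 1  [with X=14, B=6]  = 7

7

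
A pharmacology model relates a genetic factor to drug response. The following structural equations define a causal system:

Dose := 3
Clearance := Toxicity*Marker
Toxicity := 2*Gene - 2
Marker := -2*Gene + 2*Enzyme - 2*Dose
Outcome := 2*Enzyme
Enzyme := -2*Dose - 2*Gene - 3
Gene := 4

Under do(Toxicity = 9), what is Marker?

-48

The intervention breaks the incoming arrows to Toxicity: Toxicity := 2*Gene - 2 no longer applies, and Toxicity = 9.
Since Marker is not a descendant of the intervened variable, it is unaffected.
Enzyme = -2*Dose - 2*Gene - 3  [with Dose=3, Gene=4]  = -17
Marker = -2*Gene + 2*Enzyme - 2*Dose  [with Gene=4, Enzyme=-17, Dose=3]  = -48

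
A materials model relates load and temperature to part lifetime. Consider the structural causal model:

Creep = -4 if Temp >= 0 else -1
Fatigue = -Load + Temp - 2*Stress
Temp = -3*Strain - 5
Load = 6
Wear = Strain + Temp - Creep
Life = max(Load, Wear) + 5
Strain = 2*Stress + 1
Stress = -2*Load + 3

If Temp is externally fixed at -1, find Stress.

The intervention breaks the incoming arrows to Temp: Temp = -3*Strain - 5 no longer applies, and Temp = -1.
Since Stress is not a descendant of the intervened variable, it is unaffected.
Stress = -2*Load + 3  [with Load=6]  = -9

-9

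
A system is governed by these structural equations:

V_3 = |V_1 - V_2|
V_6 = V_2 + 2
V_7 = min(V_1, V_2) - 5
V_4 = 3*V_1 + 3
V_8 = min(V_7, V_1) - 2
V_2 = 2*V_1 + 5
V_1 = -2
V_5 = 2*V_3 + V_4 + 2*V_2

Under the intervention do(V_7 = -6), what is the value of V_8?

-8

do(V_7=-6) replaces the equation V_7 = min(V_1, V_2) - 5 with the constant V_7 = -6.
V_8 = min(V_7, V_1) - 2  [with V_7=-6, V_1=-2]  = -8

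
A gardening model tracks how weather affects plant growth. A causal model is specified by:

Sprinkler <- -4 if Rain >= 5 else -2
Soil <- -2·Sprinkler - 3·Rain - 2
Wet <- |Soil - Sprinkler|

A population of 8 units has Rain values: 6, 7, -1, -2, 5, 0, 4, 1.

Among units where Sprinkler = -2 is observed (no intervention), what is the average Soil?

0.8

Observing Sprinkler=-2 restricts to units where Sprinkler's equation naturally yields -2: Rain ∈ {-1, -2, 0, 4, 1}. In that subpopulation Soil = 5, 8, 2, -10, -1, mean 0.8.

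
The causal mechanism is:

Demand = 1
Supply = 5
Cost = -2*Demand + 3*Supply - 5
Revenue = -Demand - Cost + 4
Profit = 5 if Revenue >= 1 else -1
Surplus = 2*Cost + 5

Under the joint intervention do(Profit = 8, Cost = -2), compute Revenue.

Under do(Profit = 8, Cost = -2), each intervened variable's structural equation is replaced by its fixed value.
Revenue = -Demand - Cost + 4  [with Demand=1, Cost=-2]  = 5

5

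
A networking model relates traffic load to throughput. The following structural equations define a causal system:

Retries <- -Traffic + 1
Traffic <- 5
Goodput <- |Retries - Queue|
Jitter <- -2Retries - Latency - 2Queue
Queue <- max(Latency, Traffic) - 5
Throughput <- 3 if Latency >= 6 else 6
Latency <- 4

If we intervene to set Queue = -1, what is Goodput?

3

The intervention breaks the incoming arrows to Queue: Queue <- max(Latency, Traffic) - 5 no longer applies, and Queue = -1.
Retries = -Traffic + 1  [with Traffic=5]  = -4
Goodput = |Retries - Queue|  [with Retries=-4, Queue=-1]  = 3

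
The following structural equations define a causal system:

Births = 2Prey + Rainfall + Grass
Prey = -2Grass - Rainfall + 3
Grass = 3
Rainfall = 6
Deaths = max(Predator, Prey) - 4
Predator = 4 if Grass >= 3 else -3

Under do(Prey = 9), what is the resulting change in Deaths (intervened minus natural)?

The intervention breaks the incoming arrows to Prey: Prey = -2Grass - Rainfall + 3 no longer applies, and Prey = 9.
Predator = 4 if Grass >= 3 else -3  [with Grass=3]  = 4
Deaths = max(Predator, Prey) - 4  [with Predator=4, Prey=9]  = 5
Without intervention: Prey = -2Grass - Rainfall + 3  [with Grass=3, Rainfall=6]  = -9; Predator = 4 if Grass >= 3 else -3  [with Grass=3]  = 4; Deaths = max(Predator, Prey) - 4  [with Predator=4, Prey=-9]  = 0.
Change = 5 − 0 = 5.

5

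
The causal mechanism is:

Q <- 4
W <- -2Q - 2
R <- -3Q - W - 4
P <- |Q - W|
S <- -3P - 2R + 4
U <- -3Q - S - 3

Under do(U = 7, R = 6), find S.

-50

Under do(U = 7, R = 6), each intervened variable's structural equation is replaced by its fixed value.
W = -2Q - 2  [with Q=4]  = -10
P = |Q - W|  [with Q=4, W=-10]  = 14
S = -3P - 2R + 4  [with P=14, R=6]  = -50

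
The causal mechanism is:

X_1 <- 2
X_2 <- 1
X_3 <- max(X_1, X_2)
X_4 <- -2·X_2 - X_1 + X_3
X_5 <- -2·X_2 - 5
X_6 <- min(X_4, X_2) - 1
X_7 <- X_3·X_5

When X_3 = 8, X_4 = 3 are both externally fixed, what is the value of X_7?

Under do(X_3 = 8, X_4 = 3), each intervened variable's structural equation is replaced by its fixed value.
X_5 = -2·X_2 - 5  [with X_2=1]  = -7
X_7 = X_3·X_5  [with X_3=8, X_5=-7]  = -56

-56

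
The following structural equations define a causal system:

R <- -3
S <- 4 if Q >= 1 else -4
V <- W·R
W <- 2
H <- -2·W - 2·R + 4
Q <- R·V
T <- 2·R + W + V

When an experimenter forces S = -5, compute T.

-10

Under do(S=-5), the mechanism S <- 4 if Q >= 1 else -4 is discarded; S is fixed at -5.
Since T is not a descendant of the intervened variable, it is unaffected.
V = W·R  [with W=2, R=-3]  = -6
T = 2·R + W + V  [with R=-3, W=2, V=-6]  = -10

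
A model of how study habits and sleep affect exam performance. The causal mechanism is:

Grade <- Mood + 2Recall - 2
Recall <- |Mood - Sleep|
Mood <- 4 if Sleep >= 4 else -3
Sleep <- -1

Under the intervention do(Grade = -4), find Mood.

-3

The intervention breaks the incoming arrows to Grade: Grade <- Mood + 2Recall - 2 no longer applies, and Grade = -4.
Since Mood is not a descendant of the intervened variable, it is unaffected.
Mood = 4 if Sleep >= 4 else -3  [with Sleep=-1]  = -3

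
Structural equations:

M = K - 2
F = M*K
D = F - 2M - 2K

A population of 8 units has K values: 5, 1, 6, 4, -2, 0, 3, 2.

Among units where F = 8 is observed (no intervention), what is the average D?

8

Observing F=8 restricts to units where F's equation naturally yields 8: K ∈ {4, -2}. In that subpopulation D = -4, 20, mean 8.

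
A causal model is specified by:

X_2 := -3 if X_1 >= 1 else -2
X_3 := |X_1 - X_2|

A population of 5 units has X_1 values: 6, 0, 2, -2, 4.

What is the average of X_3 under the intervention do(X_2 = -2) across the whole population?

4

do(X_2=-2) breaks X_2's dependence on X_1. With X_2=-2 fixed, X_3 across the units is 8, 2, 4, 0, 6, mean 4.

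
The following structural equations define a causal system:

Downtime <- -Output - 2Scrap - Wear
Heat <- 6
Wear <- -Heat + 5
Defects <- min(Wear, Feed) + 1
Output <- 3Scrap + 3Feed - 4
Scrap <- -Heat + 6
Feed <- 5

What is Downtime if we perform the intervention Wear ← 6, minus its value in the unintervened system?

-7

The intervention breaks the incoming arrows to Wear: Wear <- -Heat + 5 no longer applies, and Wear = 6.
Scrap = -Heat + 6  [with Heat=6]  = 0
Output = 3Scrap + 3Feed - 4  [with Scrap=0, Feed=5]  = 11
Downtime = -Output - 2Scrap - Wear  [with Output=11, Scrap=0, Wear=6]  = -17
Without intervention: Wear = -Heat + 5  [with Heat=6]  = -1; Scrap = -Heat + 6  [with Heat=6]  = 0; Output = 3Scrap + 3Feed - 4  [with Scrap=0, Feed=5]  = 11; Downtime = -Output - 2Scrap - Wear  [with Output=11, Scrap=0, Wear=-1]  = -10.
Change = -17 − (-10) = -7.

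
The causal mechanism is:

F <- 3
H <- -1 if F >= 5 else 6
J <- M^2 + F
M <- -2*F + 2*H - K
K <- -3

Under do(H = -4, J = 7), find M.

-11

The joint intervention fixes H = -4, J = 7, removing each variable's own equation.
M = -2*F + 2*H - K  [with F=3, H=-4, K=-3]  = -11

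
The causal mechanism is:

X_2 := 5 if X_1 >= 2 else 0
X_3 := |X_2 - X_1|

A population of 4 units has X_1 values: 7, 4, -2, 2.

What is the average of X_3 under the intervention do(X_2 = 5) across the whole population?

do(X_2=5) breaks X_2's dependence on X_1. With X_2=5 fixed, X_3 across the units is 2, 1, 7, 3, mean 3.25.

3.25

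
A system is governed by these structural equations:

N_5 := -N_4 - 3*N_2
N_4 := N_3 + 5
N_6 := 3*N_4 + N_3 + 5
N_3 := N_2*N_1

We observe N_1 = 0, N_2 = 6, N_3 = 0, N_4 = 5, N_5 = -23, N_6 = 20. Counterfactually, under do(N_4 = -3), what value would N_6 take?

-4

Under do(N_4=-3), the mechanism N_4 := N_3 + 5 is discarded; N_4 is fixed at -3.
N_3 = N_2*N_1  [with N_2=6, N_1=0]  = 0
N_6 = 3*N_4 + N_3 + 5  [with N_4=-3, N_3=0]  = -4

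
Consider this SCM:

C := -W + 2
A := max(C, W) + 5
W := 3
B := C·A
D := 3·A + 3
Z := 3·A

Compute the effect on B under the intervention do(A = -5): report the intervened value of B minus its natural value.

do(A=-5) replaces the equation A := max(C, W) + 5 with the constant A = -5.
C = -W + 2  [with W=3]  = -1
B = C·A  [with C=-1, A=-5]  = 5
Without intervention: C = -W + 2  [with W=3]  = -1; A = max(C, W) + 5  [with C=-1, W=3]  = 8; B = C·A  [with C=-1, A=8]  = -8.
Change = 5 − (-8) = 13.

13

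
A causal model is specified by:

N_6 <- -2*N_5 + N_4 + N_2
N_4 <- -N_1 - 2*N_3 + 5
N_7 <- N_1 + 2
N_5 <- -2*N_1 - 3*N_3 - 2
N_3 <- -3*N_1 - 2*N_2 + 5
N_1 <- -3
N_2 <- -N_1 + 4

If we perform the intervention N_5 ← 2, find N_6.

11

The intervention breaks the incoming arrows to N_5: N_5 <- -2*N_1 - 3*N_3 - 2 no longer applies, and N_5 = 2.
N_2 = -N_1 + 4  [with N_1=-3]  = 7
N_3 = -3*N_1 - 2*N_2 + 5  [with N_1=-3, N_2=7]  = 0
N_4 = -N_1 - 2*N_3 + 5  [with N_1=-3, N_3=0]  = 8
N_6 = -2*N_5 + N_4 + N_2  [with N_5=2, N_4=8, N_2=7]  = 11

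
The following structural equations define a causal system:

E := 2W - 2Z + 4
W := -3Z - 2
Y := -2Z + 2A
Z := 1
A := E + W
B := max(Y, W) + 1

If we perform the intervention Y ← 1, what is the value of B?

2

The intervention breaks the incoming arrows to Y: Y := -2Z + 2A no longer applies, and Y = 1.
W = -3Z - 2  [with Z=1]  = -5
B = max(Y, W) + 1  [with Y=1, W=-5]  = 2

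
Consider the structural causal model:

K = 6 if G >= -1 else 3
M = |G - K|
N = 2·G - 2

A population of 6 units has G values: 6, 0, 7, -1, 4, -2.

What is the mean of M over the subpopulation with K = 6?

Conditioning on K=6 selects the 5 unit(s) with G ∈ {6, 0, 7, -1, 4}. Their M values: 0, 6, 1, 7, 2. Mean = 3.2.

3.2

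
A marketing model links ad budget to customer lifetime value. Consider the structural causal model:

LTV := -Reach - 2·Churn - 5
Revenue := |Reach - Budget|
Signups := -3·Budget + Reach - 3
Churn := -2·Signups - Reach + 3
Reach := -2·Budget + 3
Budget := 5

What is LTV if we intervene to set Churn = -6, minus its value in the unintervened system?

132

Under do(Churn=-6), the mechanism Churn := -2·Signups - Reach + 3 is discarded; Churn is fixed at -6.
Reach = -2·Budget + 3  [with Budget=5]  = -7
LTV = -Reach - 2·Churn - 5  [with Reach=-7, Churn=-6]  = 14
Without intervention: Reach = -2·Budget + 3  [with Budget=5]  = -7; Signups = -3·Budget + Reach - 3  [with Budget=5, Reach=-7]  = -25; Churn = -2·Signups - Reach + 3  [with Signups=-25, Reach=-7]  = 60; LTV = -Reach - 2·Churn - 5  [with Reach=-7, Churn=60]  = -118.
Change = 14 − (-118) = 132.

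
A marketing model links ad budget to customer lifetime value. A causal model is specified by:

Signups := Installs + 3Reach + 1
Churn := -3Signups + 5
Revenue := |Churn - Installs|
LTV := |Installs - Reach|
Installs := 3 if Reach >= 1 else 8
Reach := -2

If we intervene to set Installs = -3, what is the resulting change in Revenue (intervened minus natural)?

20

do(Installs=-3) replaces the equation Installs := 3 if Reach >= 1 else 8 with the constant Installs = -3.
Signups = Installs + 3Reach + 1  [with Installs=-3, Reach=-2]  = -8
Churn = -3Signups + 5  [with Signups=-8]  = 29
Revenue = |Churn - Installs|  [with Churn=29, Installs=-3]  = 32
Without intervention: Installs = 3 if Reach >= 1 else 8  [with Reach=-2]  = 8; Signups = Installs + 3Reach + 1  [with Installs=8, Reach=-2]  = 3; Churn = -3Signups + 5  [with Signups=3]  = -4; Revenue = |Churn - Installs|  [with Churn=-4, Installs=8]  = 12.
Change = 32 − 12 = 20.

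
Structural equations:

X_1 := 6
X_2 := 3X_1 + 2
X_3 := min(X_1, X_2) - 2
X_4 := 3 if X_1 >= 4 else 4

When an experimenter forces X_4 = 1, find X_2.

The intervention breaks the incoming arrows to X_4: X_4 := 3 if X_1 >= 4 else 4 no longer applies, and X_4 = 1.
Since X_2 is not a descendant of the intervened variable, it is unaffected.
X_2 = 3X_1 + 2  [with X_1=6]  = 20

20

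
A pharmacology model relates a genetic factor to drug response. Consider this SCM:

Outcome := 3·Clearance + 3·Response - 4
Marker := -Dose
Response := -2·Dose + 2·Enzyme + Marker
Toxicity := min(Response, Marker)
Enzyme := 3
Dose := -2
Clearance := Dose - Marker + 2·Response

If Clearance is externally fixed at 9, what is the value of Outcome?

Intervening sets Clearance = 9 and removes its equation (Clearance := Dose - Marker + 2·Response).
Marker = -Dose  [with Dose=-2]  = 2
Response = -2·Dose + 2·Enzyme + Marker  [with Dose=-2, Enzyme=3, Marker=2]  = 12
Outcome = 3·Clearance + 3·Response - 4  [with Clearance=9, Response=12]  = 59

59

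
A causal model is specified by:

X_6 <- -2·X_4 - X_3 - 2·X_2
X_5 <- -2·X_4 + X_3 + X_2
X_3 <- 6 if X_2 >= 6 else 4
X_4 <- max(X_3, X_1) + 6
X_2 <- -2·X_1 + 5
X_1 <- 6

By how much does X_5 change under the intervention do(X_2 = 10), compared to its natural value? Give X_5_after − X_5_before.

19

do(X_2=10) replaces the equation X_2 <- -2·X_1 + 5 with the constant X_2 = 10.
X_3 = 6 if X_2 >= 6 else 4  [with X_2=10]  = 6
X_4 = max(X_3, X_1) + 6  [with X_3=6, X_1=6]  = 12
X_5 = -2·X_4 + X_3 + X_2  [with X_4=12, X_3=6, X_2=10]  = -8
Without intervention: X_2 = -2·X_1 + 5  [with X_1=6]  = -7; X_3 = 6 if X_2 >= 6 else 4  [with X_2=-7]  = 4; X_4 = max(X_3, X_1) + 6  [with X_3=4, X_1=6]  = 12; X_5 = -2·X_4 + X_3 + X_2  [with X_4=12, X_3=4, X_2=-7]  = -27.
Change = -8 − (-27) = 19.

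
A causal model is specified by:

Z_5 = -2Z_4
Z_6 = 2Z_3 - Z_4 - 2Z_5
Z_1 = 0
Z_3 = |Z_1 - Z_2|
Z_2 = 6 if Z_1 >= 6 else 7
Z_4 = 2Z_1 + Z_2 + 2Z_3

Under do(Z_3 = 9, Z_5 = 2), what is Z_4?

The joint intervention fixes Z_3 = 9, Z_5 = 2, removing each variable's own equation.
Z_2 = 6 if Z_1 >= 6 else 7  [with Z_1=0]  = 7
Z_4 = 2Z_1 + Z_2 + 2Z_3  [with Z_1=0, Z_2=7, Z_3=9]  = 25

25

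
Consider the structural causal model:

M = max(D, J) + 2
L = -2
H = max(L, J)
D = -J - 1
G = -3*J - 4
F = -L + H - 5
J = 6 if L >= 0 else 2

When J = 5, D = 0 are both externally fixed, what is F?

The joint intervention fixes J = 5, D = 0, removing each variable's own equation.
H = max(L, J)  [with L=-2, J=5]  = 5
F = -L + H - 5  [with L=-2, H=5]  = 2

2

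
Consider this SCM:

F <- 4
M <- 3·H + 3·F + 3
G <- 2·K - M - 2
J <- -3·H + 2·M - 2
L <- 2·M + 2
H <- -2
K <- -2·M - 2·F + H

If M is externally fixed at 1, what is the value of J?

6

The intervention breaks the incoming arrows to M: M <- 3·H + 3·F + 3 no longer applies, and M = 1.
J = -3·H + 2·M - 2  [with H=-2, M=1]  = 6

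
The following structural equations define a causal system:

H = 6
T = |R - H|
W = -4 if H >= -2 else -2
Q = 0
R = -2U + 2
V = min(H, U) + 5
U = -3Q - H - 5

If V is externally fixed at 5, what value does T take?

Under do(V=5), the mechanism V = min(H, U) + 5 is discarded; V is fixed at 5.
Since T is not a descendant of the intervened variable, it is unaffected.
U = -3Q - H - 5  [with Q=0, H=6]  = -11
R = -2U + 2  [with U=-11]  = 24
T = |R - H|  [with R=24, H=6]  = 18

18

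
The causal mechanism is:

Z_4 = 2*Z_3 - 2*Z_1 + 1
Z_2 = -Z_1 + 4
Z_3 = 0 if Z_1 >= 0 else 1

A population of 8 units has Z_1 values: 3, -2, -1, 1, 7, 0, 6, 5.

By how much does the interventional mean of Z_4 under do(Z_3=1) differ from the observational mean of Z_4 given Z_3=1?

do(Z_3=1) breaks Z_3's dependence on Z_1. With Z_3=1 fixed, Z_4 across the units is -3, 7, 5, 1, -11, 3, -9, -7, mean -1.75.
E[Z_4|Z_3=1] averages over only the 2 units with Z_3=1 (Z_1 = -2, -1): Z_4 = 7, 5, mean 6.
Difference = -1.75 − 6 = -7.75.

-7.75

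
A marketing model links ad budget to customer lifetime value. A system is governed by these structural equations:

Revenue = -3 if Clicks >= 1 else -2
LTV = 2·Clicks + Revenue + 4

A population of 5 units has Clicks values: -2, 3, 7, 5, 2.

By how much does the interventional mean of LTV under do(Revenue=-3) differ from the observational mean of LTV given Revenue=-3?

-2.5

The intervention sets Revenue=-3 in all 5 units regardless of Clicks. Recomputing LTV per unit gives -3, 7, 15, 11, 5; average 7.
Observing Revenue=-3 restricts to units where Revenue's equation naturally yields -3: Clicks ∈ {3, 7, 5, 2}. In that subpopulation LTV = 7, 15, 11, 5, mean 9.5.
Difference = 7 − 9.5 = -2.5.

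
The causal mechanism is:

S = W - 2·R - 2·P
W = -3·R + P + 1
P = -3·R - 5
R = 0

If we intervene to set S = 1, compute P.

The intervention breaks the incoming arrows to S: S = W - 2·R - 2·P no longer applies, and S = 1.
Since P is not a descendant of the intervened variable, it is unaffected.
P = -3·R - 5  [with R=0]  = -5

-5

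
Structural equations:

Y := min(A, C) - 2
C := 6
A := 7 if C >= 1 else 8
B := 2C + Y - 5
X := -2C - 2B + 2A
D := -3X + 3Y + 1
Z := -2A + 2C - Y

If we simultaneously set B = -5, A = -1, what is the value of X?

-4

The joint intervention fixes B = -5, A = -1, removing each variable's own equation.
X = -2C - 2B + 2A  [with C=6, B=-5, A=-1]  = -4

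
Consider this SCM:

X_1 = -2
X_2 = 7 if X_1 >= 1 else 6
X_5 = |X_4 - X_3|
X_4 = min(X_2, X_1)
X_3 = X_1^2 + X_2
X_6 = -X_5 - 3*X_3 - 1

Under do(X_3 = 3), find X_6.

The intervention breaks the incoming arrows to X_3: X_3 = X_1^2 + X_2 no longer applies, and X_3 = 3.
X_2 = 7 if X_1 >= 1 else 6  [with X_1=-2]  = 6
X_4 = min(X_2, X_1)  [with X_2=6, X_1=-2]  = -2
X_5 = |X_4 - X_3|  [with X_4=-2, X_3=3]  = 5
X_6 = -X_5 - 3*X_3 - 1  [with X_5=5, X_3=3]  = -15

-15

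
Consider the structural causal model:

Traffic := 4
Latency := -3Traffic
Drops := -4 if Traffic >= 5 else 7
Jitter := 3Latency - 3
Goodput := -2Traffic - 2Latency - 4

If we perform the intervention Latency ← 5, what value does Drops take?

7

The intervention breaks the incoming arrows to Latency: Latency := -3Traffic no longer applies, and Latency = 5.
Since Drops is not a descendant of the intervened variable, it is unaffected.
Drops = -4 if Traffic >= 5 else 7  [with Traffic=4]  = 7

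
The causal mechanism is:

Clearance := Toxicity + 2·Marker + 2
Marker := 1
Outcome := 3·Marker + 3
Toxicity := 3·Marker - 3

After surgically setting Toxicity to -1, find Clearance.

The intervention breaks the incoming arrows to Toxicity: Toxicity := 3·Marker - 3 no longer applies, and Toxicity = -1.
Clearance = Toxicity + 2·Marker + 2  [with Toxicity=-1, Marker=1]  = 3

3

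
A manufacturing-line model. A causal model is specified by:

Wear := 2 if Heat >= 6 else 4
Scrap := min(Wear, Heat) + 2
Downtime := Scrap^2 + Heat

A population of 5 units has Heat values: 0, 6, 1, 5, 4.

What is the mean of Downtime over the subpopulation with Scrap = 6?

40.5

Conditioning on Scrap=6 selects the 2 unit(s) with Heat ∈ {5, 4}. Their Downtime values: 41, 40. Mean = 40.5.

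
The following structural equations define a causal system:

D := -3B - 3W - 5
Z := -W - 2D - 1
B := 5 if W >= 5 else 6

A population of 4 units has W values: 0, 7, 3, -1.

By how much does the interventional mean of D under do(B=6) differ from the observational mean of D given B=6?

do(B=6) breaks B's dependence on W. With B=6 fixed, D across the units is -23, -44, -32, -20, mean -29.75.
E[D|B=6] averages over only the 3 units with B=6 (W = 0, 3, -1): D = -23, -32, -20, mean -25.
Difference = -29.75 − (-25) = -4.75.

-4.75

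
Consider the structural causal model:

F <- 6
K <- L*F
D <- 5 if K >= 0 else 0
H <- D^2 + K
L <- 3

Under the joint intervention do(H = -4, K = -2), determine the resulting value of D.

Under do(H = -4, K = -2), each intervened variable's structural equation is replaced by its fixed value.
D = 5 if K >= 0 else 0  [with K=-2]  = 0

0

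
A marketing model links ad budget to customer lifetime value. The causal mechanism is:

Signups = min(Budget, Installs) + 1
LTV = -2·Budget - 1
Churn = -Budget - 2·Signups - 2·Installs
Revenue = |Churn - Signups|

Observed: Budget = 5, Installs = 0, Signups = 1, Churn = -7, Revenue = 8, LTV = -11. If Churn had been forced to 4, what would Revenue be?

3

Intervening sets Churn = 4 and removes its equation (Churn = -Budget - 2·Signups - 2·Installs).
Signups = min(Budget, Installs) + 1  [with Budget=5, Installs=0]  = 1
Revenue = |Churn - Signups|  [with Churn=4, Signups=1]  = 3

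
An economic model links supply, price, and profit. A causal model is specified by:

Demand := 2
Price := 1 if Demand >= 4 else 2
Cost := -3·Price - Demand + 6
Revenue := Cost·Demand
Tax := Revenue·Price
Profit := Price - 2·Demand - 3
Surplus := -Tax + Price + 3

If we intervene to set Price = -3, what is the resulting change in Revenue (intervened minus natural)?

30

Under do(Price=-3), the mechanism Price := 1 if Demand >= 4 else 2 is discarded; Price is fixed at -3.
Cost = -3·Price - Demand + 6  [with Price=-3, Demand=2]  = 13
Revenue = Cost·Demand  [with Cost=13, Demand=2]  = 26
Without intervention: Price = 1 if Demand >= 4 else 2  [with Demand=2]  = 2; Cost = -3·Price - Demand + 6  [with Price=2, Demand=2]  = -2; Revenue = Cost·Demand  [with Cost=-2, Demand=2]  = -4.
Change = 26 − (-4) = 30.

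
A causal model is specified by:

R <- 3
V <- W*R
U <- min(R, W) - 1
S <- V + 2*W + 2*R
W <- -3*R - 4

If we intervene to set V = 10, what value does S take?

The intervention breaks the incoming arrows to V: V <- W*R no longer applies, and V = 10.
W = -3*R - 4  [with R=3]  = -13
S = V + 2*W + 2*R  [with V=10, W=-13, R=3]  = -10

-10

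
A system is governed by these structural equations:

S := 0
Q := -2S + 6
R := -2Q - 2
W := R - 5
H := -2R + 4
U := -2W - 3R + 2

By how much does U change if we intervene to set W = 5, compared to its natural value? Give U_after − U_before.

Under do(W=5), the mechanism W := R - 5 is discarded; W is fixed at 5.
Q = -2S + 6  [with S=0]  = 6
R = -2Q - 2  [with Q=6]  = -14
U = -2W - 3R + 2  [with W=5, R=-14]  = 34
Without intervention: Q = -2S + 6  [with S=0]  = 6; R = -2Q - 2  [with Q=6]  = -14; W = R - 5  [with R=-14]  = -19; U = -2W - 3R + 2  [with W=-19, R=-14]  = 82.
Change = 34 − 82 = -48.

-48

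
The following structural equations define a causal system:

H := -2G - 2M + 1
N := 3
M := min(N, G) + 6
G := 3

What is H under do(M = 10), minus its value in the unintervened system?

-2

The intervention breaks the incoming arrows to M: M := min(N, G) + 6 no longer applies, and M = 10.
H = -2G - 2M + 1  [with G=3, M=10]  = -25
Without intervention: M = min(N, G) + 6  [with N=3, G=3]  = 9; H = -2G - 2M + 1  [with G=3, M=9]  = -23.
Change = -25 − (-23) = -2.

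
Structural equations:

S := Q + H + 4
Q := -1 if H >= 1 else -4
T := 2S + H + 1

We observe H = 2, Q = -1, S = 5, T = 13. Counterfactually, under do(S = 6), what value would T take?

The intervention breaks the incoming arrows to S: S := Q + H + 4 no longer applies, and S = 6.
T = 2S + H + 1  [with S=6, H=2]  = 15

15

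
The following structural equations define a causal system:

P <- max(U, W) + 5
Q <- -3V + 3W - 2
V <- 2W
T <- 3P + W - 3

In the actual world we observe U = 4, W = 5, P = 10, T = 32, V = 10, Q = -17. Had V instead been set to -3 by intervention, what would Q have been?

22

The intervention breaks the incoming arrows to V: V <- 2W no longer applies, and V = -3.
Q = -3V + 3W - 2  [with V=-3, W=5]  = 22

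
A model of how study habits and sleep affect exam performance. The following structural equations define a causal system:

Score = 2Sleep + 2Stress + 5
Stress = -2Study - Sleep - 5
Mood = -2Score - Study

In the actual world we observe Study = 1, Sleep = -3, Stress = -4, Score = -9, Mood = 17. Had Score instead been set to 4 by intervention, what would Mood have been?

Intervening sets Score = 4 and removes its equation (Score = 2Sleep + 2Stress + 5).
Mood = -2Score - Study  [with Score=4, Study=1]  = -9

-9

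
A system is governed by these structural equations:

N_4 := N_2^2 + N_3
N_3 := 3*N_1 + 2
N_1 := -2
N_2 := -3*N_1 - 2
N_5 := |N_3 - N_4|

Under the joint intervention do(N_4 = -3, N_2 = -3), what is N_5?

1

The joint intervention fixes N_4 = -3, N_2 = -3, removing each variable's own equation.
N_3 = 3*N_1 + 2  [with N_1=-2]  = -4
N_5 = |N_3 - N_4|  [with N_3=-4, N_4=-3]  = 1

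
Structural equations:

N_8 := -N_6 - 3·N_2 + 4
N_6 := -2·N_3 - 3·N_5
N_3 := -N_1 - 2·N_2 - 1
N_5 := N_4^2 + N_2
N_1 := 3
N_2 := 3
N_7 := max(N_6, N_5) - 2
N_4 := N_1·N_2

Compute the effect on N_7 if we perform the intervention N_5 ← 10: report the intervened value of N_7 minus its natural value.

-74

Under do(N_5=10), the mechanism N_5 := N_4^2 + N_2 is discarded; N_5 is fixed at 10.
N_3 = -N_1 - 2·N_2 - 1  [with N_1=3, N_2=3]  = -10
N_6 = -2·N_3 - 3·N_5  [with N_3=-10, N_5=10]  = -10
N_7 = max(N_6, N_5) - 2  [with N_6=-10, N_5=10]  = 8
Without intervention: N_3 = -N_1 - 2·N_2 - 1  [with N_1=3, N_2=3]  = -10; N_4 = N_1·N_2  [with N_1=3, N_2=3]  = 9; N_5 = N_4^2 + N_2  [with N_4=9, N_2=3]  = 84; N_6 = -2·N_3 - 3·N_5  [with N_3=-10, N_5=84]  = -232; N_7 = max(N_6, N_5) - 2  [with N_6=-232, N_5=84]  = 82.
Change = 8 − 82 = -74.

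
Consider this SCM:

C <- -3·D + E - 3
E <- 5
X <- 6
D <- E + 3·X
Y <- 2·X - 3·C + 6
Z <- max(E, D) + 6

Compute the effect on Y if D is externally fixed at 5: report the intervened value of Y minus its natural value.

-162

The intervention breaks the incoming arrows to D: D <- E + 3·X no longer applies, and D = 5.
C = -3·D + E - 3  [with D=5, E=5]  = -13
Y = 2·X - 3·C + 6  [with X=6, C=-13]  = 57
Without intervention: D = E + 3·X  [with E=5, X=6]  = 23; C = -3·D + E - 3  [with D=23, E=5]  = -67; Y = 2·X - 3·C + 6  [with X=6, C=-67]  = 219.
Change = 57 − 219 = -162.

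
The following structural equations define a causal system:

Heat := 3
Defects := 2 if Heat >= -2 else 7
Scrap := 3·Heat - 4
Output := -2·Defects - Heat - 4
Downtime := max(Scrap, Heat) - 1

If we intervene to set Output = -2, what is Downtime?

Intervening sets Output = -2 and removes its equation (Output := -2·Defects - Heat - 4).
No directed path runs from Output to Downtime, so Downtime keeps its natural value.
Scrap = 3·Heat - 4  [with Heat=3]  = 5
Downtime = max(Scrap, Heat) - 1  [with Scrap=5, Heat=3]  = 4

4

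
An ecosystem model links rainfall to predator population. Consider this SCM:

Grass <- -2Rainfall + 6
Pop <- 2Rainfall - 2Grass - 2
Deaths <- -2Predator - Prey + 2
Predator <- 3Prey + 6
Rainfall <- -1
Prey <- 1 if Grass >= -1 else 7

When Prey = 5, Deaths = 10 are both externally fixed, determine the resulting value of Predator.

The joint intervention fixes Prey = 5, Deaths = 10, removing each variable's own equation.
Predator = 3Prey + 6  [with Prey=5]  = 21

21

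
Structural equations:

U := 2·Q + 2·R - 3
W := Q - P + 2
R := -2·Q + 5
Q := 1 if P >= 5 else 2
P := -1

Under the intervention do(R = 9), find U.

19

Intervening sets R = 9 and removes its equation (R := -2·Q + 5).
Q = 1 if P >= 5 else 2  [with P=-1]  = 2
U = 2·Q + 2·R - 3  [with Q=2, R=9]  = 19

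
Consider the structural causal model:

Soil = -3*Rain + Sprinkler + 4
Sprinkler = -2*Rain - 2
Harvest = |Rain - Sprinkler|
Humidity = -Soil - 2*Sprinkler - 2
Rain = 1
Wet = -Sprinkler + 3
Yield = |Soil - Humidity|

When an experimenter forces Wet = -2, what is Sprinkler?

-4

The intervention breaks the incoming arrows to Wet: Wet = -Sprinkler + 3 no longer applies, and Wet = -2.
Since Sprinkler is not a descendant of the intervened variable, it is unaffected.
Sprinkler = -2*Rain - 2  [with Rain=1]  = -4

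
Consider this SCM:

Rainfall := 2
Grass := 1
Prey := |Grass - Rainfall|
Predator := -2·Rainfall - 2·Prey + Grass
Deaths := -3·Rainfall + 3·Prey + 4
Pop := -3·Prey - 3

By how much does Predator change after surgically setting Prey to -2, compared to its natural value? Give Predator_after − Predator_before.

The intervention breaks the incoming arrows to Prey: Prey := |Grass - Rainfall| no longer applies, and Prey = -2.
Predator = -2·Rainfall - 2·Prey + Grass  [with Rainfall=2, Prey=-2, Grass=1]  = 1
Without intervention: Prey = |Grass - Rainfall|  [with Grass=1, Rainfall=2]  = 1; Predator = -2·Rainfall - 2·Prey + Grass  [with Rainfall=2, Prey=1, Grass=1]  = -5.
Change = 1 − (-5) = 6.

6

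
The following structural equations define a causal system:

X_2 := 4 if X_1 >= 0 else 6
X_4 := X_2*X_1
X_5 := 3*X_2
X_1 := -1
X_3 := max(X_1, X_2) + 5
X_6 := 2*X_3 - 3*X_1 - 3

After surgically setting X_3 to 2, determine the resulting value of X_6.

The intervention breaks the incoming arrows to X_3: X_3 := max(X_1, X_2) + 5 no longer applies, and X_3 = 2.
X_6 = 2*X_3 - 3*X_1 - 3  [with X_3=2, X_1=-1]  = 4

4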